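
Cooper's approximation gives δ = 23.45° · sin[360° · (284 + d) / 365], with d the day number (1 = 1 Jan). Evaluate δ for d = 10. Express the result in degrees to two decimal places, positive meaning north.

-22.04°

360 × (284 + 10) / 365 = 289.973°; sin(289.973°) = -0.9399.
δ = 23.45 × -0.9399 = -22.041° ≈ -22.04°.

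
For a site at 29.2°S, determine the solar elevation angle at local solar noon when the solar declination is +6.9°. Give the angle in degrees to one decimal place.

At local solar noon the hour angle is zero, so the elevation is 90° − |φ − δ| = 90° − |-29.2° − (6.9°)| = 90° − 36.1° = 53.9°.

53.9°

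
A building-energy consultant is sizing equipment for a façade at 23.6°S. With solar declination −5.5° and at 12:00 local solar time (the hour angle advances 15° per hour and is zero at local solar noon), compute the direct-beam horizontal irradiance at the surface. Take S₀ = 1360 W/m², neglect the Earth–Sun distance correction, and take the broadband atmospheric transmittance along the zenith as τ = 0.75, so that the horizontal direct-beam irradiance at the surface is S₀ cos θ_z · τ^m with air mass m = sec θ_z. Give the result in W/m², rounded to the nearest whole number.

955 W/m²

Hour angle H = 15° × (12 − 12) = 0.00°.
With φ = -23.6°, δ = -5.5°, H = 0.00°: sin φ sin δ = 0.0384, cos φ cos δ cos H = 0.9121, so cos θ_z = 0.9505.
Air mass m = 1/cos θ_z = 1/0.9505 = 1.052; τ^m = 0.75^1.052 = 0.7389.
Surface direct beam = 1360 × 0.9505 × 0.7389 = 955.16 W/m².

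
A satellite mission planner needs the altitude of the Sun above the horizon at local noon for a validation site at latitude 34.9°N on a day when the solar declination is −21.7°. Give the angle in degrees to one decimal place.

At local solar noon the hour angle is zero, so the elevation is 90° − |φ − δ| = 90° − |34.9° − (-21.7°)| = 90° − 56.6° = 33.4°.

33.4°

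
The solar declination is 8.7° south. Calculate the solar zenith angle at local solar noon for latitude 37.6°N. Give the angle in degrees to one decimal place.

46.3°

At local solar noon the hour angle is zero, so the zenith angle is |φ − δ| = |37.6° − (-8.7°)| = 46.3°.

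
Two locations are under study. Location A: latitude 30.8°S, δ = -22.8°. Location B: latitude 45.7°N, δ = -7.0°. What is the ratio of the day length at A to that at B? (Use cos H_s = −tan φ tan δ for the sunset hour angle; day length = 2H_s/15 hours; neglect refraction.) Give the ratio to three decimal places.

1.263

A: H_s = arccos(−tan -30.8° · tan -22.8°) = 104.51°, so 2H_s/15 = 13.9347 h.
B: H_s = arccos(−tan 45.7° · tan -7.0°) = 82.77°, so 2H_s/15 = 11.0360 h.
Ratio A/B = 13.9347 / 11.0360 = 1.2627.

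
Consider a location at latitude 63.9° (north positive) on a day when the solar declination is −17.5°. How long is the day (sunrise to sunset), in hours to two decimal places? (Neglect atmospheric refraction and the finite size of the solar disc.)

6.66 hours

cos H_s = −tan(63.9°) · tan(-17.5°) = 0.6436, so H_s = arccos(0.6436) = 49.94°.
Day length = 2 H_s / 15° h⁻¹ = 99.88° / 15 = 6.659 h.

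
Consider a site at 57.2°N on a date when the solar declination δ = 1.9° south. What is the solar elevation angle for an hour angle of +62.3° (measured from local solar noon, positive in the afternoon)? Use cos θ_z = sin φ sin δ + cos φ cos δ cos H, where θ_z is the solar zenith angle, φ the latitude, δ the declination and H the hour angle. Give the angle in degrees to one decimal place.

With φ = 57.2°, δ = -1.9°, H = 62.30°: sin φ sin δ = -0.0279, cos φ cos δ cos H = 0.2517, so cos θ_z = 0.2238.
θ_z = arccos(0.2238) = 77.07°, so the elevation is 90° − 77.07° = 12.93°.

12.9°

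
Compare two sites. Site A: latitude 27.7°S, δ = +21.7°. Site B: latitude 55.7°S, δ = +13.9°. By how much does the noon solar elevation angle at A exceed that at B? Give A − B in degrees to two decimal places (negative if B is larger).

+20.20°

A: 90° − |-27.7 − (21.7)| = 40.60°.
B: 90° − |-55.7 − (13.9)| = 20.40°.
A − B = 40.60 − 20.40 = 20.20°.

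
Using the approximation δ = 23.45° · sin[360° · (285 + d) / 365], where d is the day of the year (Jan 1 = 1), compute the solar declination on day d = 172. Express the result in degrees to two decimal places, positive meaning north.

+23.45°

360 × (285 + 172) / 365 = 450.740°; sin(450.740°) = 0.9999.
δ = 23.45 × 0.9999 = 23.448° ≈ +23.45°.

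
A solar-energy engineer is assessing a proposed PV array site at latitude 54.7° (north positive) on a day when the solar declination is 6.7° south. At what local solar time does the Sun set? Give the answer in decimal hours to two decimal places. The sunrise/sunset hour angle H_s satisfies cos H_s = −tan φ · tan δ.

17.36 h

−tan φ tan δ = −(1.4124)(-0.1175) = 0.1660; H_s = arccos(0.1660) = 80.44°.
Sunset is at 12 + H_s/15 = 12 + 5.363 = 17.363 h local solar time.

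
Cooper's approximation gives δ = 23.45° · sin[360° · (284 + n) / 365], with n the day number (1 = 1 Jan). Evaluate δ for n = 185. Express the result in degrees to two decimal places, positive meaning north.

360 × (284 + 185) / 365 = 462.575°; sin(462.575°) = 0.9760.
δ = 23.45 × 0.9760 = 22.887° ≈ +22.89°.

+22.89°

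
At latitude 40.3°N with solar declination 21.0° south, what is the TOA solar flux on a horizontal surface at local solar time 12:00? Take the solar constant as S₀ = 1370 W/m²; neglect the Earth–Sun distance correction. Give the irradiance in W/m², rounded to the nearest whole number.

Hour angle H = 15° × (12 − 12) = 0.00°.
cos θ_z = sin φ sin δ + cos φ cos δ cos H = (0.6468)(-0.3584) + (0.7627)(0.9336)(1.0000) = 0.4802.
Top-of-atmosphere irradiance = S₀ cos θ_z = 1370 × 0.4802 = 657.87 W/m².

658 W/m²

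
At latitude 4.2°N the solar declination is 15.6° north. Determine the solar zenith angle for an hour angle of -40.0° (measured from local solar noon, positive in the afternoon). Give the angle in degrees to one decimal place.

With φ = 4.2°, δ = 15.6°, H = -40.00°: sin φ sin δ = 0.0197, cos φ cos δ cos H = 0.7358, so cos θ_z = 0.7555.
θ_z = arccos(0.7555) = 40.93°.

40.9°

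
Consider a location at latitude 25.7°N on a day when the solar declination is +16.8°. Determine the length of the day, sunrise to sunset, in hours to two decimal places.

13.11 hours

−tan φ tan δ = −(0.4813)(0.3019) = -0.1453; H_s = arccos(-0.1453) = 98.35°.
Day length = 2 H_s / 15° h⁻¹ = 196.70° / 15 = 13.113 h.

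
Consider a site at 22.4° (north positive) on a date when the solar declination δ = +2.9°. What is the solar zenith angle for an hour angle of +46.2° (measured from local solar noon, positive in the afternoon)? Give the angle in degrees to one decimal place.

cos θ_z = sin φ sin δ + cos φ cos δ cos H = (0.3811)(0.0506) + (0.9245)(0.9987)(0.6921) = 0.6583.
θ_z = arccos(0.6583) = 48.83°.

48.8°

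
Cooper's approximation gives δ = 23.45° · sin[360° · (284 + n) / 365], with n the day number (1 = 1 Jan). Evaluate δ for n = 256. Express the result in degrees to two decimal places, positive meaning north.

360 × (284 + 256) / 365 = 532.603°; sin(532.603°) = 0.1287.
δ = 23.45 × 0.1287 = 3.018° ≈ +3.02°.

+3.02°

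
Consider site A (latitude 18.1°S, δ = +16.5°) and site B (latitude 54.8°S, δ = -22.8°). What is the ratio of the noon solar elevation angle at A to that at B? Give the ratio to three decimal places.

A: 90° − |-18.1 − (16.5)| = 55.40°.
B: 90° − |-54.8 − (-22.8)| = 58.00°.
Ratio A/B = 55.4000 / 58.0000 = 0.9552.

0.955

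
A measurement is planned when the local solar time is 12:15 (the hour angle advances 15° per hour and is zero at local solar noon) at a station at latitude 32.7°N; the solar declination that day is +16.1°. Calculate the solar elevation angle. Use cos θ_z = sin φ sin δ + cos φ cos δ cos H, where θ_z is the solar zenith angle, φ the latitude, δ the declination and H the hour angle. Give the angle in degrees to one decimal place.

Hour angle H = 15° × (12.25 − 12) = 3.75°.
cos θ_z = sin φ sin δ + cos φ cos δ cos H = (0.5402)(0.2773) + (0.8415)(0.9608)(0.9979) = 0.9566.
θ_z = arccos(0.9566) = 16.94°, so the elevation is 90° − 16.94° = 73.06°.

73.1°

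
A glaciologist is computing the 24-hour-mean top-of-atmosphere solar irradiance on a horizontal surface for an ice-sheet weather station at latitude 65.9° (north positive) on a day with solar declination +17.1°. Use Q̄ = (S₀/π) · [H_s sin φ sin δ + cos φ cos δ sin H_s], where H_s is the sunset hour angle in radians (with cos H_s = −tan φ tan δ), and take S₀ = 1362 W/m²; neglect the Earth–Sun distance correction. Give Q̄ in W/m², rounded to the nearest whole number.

−tan φ tan δ = −(2.2355)(0.3076) = -0.6876; H_s = arccos(-0.6876) = 133.44°. In radians, H_s = 2.3290.
H_s sin φ sin δ = 2.3290 × 0.9128 × 0.2940 = 0.6250.
cos φ cos δ sin H_s = 0.4083 × 0.9558 × 0.7261 = 0.2834.
Q̄ = (1362/π) × (0.6250 + 0.2834) = 433.54 × 0.9084 = 393.83 W/m².

394 W/m²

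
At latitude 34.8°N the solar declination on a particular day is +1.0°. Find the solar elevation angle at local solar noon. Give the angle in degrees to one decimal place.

At local solar noon the hour angle is zero, so the elevation is 90° − |φ − δ| = 90° − |34.8° − (1.0°)| = 90° − 33.8° = 56.2°.

56.2°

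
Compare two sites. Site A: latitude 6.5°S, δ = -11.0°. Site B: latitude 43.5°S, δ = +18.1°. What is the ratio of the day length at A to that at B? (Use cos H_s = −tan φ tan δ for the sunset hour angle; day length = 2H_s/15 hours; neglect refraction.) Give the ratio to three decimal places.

1.269

A: H_s = arccos(−tan -6.5° · tan -11.0°) = 91.27°, so 2H_s/15 = 12.1693 h.
B: H_s = arccos(−tan -43.5° · tan 18.1°) = 71.93°, so 2H_s/15 = 9.5907 h.
Ratio A/B = 12.1693 / 9.5907 = 1.2689.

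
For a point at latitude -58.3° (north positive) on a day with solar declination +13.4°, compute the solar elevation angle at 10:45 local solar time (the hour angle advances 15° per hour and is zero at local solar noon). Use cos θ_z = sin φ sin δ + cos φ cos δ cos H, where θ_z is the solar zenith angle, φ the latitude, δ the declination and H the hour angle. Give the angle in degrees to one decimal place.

16.7°

Hour angle H = 15° × (10.75 − 12) = -18.75°.
cos θ_z = sin(-58.3°) sin(13.4°) + cos(-58.3°) cos(13.4°) cos(-18.75°) = -0.1972 + 0.4840 = 0.2868.
θ_z = arccos(0.2868) = 73.33°, so the elevation is 90° − 73.33° = 16.67°.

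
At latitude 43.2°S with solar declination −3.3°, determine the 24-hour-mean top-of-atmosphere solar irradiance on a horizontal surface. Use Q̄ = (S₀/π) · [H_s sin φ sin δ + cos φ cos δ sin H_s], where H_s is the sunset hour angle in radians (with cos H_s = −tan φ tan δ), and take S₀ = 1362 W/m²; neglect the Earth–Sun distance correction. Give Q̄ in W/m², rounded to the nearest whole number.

cos H_s = −tan(-43.2°) · tan(-3.3°) = -0.0541, so H_s = arccos(-0.0541) = 93.10°. In radians, H_s = 1.6249.
H_s sin φ sin δ = 1.6249 × -0.6845 × -0.0576 = 0.0641.
cos φ cos δ sin H_s = 0.7290 × 0.9983 × 0.9985 = 0.7267.
Q̄ = (1362/π) × (0.0641 + 0.7267) = 433.54 × 0.7908 = 342.84 W/m².

343 W/m²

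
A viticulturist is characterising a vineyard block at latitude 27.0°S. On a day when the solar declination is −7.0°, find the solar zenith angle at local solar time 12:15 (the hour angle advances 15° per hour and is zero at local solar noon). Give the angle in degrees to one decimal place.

20.3°

Hour angle H = 15° × (12.25 − 12) = 3.75°.
With φ = -27.0°, δ = -7.0°, H = 3.75°: sin φ sin δ = 0.0553, cos φ cos δ cos H = 0.8825, so cos θ_z = 0.9378.
θ_z = arccos(0.9378) = 20.31°.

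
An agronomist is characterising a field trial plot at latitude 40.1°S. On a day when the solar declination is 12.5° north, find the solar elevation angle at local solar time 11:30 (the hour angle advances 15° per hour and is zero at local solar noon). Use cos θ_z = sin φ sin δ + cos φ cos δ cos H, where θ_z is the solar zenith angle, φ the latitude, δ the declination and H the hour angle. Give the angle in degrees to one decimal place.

Hour angle H = 15° × (11.5 − 12) = -7.50°.
cos θ_z = sin(-40.1°) sin(12.5°) + cos(-40.1°) cos(12.5°) cos(-7.50°) = -0.1394 + 0.7404 = 0.6010.
θ_z = arccos(0.6010) = 53.06°, so the elevation is 90° − 53.06° = 36.94°.

36.9°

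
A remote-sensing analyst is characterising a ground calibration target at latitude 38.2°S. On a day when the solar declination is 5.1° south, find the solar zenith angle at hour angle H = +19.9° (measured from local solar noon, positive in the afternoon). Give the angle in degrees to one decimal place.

cos θ_z = sin φ sin δ + cos φ cos δ cos H = (-0.6184)(-0.0889) + (0.7859)(0.9960)(0.9403) = 0.7910.
θ_z = arccos(0.7910) = 37.72°.

37.7°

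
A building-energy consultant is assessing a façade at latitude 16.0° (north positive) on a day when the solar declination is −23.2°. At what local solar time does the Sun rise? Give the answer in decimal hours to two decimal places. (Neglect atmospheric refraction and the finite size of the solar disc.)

6.47 h

cos H_s = −tan(16.0°) · tan(-23.2°) = 0.1229, so H_s = arccos(0.1229) = 82.94°.
Sunrise is at 12 − H_s/15 = 12 − 5.529 = 6.471 h local solar time.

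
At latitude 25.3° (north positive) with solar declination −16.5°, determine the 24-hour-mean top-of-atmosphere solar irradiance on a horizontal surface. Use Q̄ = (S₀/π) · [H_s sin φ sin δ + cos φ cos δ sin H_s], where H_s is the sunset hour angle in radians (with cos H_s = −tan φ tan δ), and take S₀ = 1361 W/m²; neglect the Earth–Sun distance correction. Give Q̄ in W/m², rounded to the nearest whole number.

297 W/m²

cos H_s = −tan(25.3°) · tan(-16.5°) = 0.1400, so H_s = arccos(0.1400) = 81.95°. In radians, H_s = 1.4303.
H_s sin φ sin δ = 1.4303 × 0.4274 × -0.2840 = -0.1736.
cos φ cos δ sin H_s = 0.9041 × 0.9588 × 0.9901 = 0.8583.
Q̄ = (1361/π) × (-0.1736 + 0.8583) = 433.22 × 0.6847 = 296.63 W/m².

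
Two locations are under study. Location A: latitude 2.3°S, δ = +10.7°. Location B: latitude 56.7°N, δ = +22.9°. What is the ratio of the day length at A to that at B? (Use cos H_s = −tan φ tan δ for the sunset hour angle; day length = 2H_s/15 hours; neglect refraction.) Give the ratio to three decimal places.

0.689

A: H_s = arccos(−tan -2.3° · tan 10.7°) = 89.57°, so 2H_s/15 = 11.9427 h.
B: H_s = arccos(−tan 56.7° · tan 22.9°) = 130.02°, so 2H_s/15 = 17.3360 h.
Ratio A/B = 11.9427 / 17.3360 = 0.6889.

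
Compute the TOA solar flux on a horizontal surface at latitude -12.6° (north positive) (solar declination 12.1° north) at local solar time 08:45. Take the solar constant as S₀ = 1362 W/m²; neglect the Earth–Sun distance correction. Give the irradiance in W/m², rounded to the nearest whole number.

795 W/m²

Hour angle H = 15° × (8.75 − 12) = -48.75°.
With φ = -12.6°, δ = 12.1°, H = -48.75°: sin φ sin δ = -0.0457, cos φ cos δ cos H = 0.6292, so cos θ_z = 0.5835.
Top-of-atmosphere irradiance = S₀ cos θ_z = 1362 × 0.5835 = 794.73 W/m².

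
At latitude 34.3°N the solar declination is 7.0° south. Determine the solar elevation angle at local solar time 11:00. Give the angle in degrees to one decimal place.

46.3°

Hour angle H = 15° × (11 − 12) = -15.00°.
cos θ_z = sin φ sin δ + cos φ cos δ cos H = (0.5635)(-0.1219) + (0.8261)(0.9925)(0.9659) = 0.7233.
θ_z = arccos(0.7233) = 43.67°, so the elevation is 90° − 43.67° = 46.33°.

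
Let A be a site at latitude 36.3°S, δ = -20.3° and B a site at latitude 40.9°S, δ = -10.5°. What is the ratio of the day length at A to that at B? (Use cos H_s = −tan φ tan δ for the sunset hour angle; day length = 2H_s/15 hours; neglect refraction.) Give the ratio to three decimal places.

A: H_s = arccos(−tan -36.3° · tan -20.3°) = 105.77°, so 2H_s/15 = 14.1027 h.
B: H_s = arccos(−tan -40.9° · tan -10.5°) = 99.24°, so 2H_s/15 = 13.2320 h.
Ratio A/B = 14.1027 / 13.2320 = 1.0658.

1.066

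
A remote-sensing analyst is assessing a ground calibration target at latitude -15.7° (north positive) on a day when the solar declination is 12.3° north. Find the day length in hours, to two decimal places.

11.53 hours

The sunset hour angle satisfies cos H_s = −tan φ tan δ = 0.0613, giving H_s = 86.49°.
Day length = 2 H_s / 15° h⁻¹ = 172.98° / 15 = 11.532 h.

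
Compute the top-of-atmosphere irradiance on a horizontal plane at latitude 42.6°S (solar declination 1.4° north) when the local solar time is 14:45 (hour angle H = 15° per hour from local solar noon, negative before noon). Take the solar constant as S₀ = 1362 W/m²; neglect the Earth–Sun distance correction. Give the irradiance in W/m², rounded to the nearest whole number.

Hour angle H = 15° × (14.75 − 12) = 41.25°.
cos θ_z = sin φ sin δ + cos φ cos δ cos H = (-0.6769)(0.0244) + (0.7361)(0.9997)(0.7518) = 0.5367.
Top-of-atmosphere irradiance = S₀ cos θ_z = 1362 × 0.5367 = 730.99 W/m².

731 W/m²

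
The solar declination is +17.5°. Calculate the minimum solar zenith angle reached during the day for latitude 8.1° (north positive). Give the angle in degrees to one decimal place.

At local solar noon the hour angle is zero, so the zenith angle is |φ − δ| = |8.1° − (17.5°)| = 9.4°.

9.4°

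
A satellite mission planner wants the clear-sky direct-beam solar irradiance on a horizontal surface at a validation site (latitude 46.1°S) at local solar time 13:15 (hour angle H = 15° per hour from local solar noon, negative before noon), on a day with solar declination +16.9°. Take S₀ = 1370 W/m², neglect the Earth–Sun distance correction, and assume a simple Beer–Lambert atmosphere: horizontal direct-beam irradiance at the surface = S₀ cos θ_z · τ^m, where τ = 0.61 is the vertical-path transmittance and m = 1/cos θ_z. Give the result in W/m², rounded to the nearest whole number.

Hour angle H = 15° × (13.25 − 12) = 18.75°.
With φ = -46.1°, δ = 16.9°, H = 18.75°: sin φ sin δ = -0.2095, cos φ cos δ cos H = 0.6282, so cos θ_z = 0.4187.
Air mass m = 1/cos θ_z = 1/0.4187 = 2.388; τ^m = 0.61^2.388 = 0.3072.
Surface direct beam = 1370 × 0.4187 × 0.3072 = 176.22 W/m².

176 W/m²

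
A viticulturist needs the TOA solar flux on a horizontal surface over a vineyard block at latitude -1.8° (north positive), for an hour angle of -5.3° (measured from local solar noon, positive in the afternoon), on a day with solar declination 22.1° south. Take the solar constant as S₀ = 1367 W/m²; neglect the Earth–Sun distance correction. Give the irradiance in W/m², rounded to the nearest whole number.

cos θ_z = sin φ sin δ + cos φ cos δ cos H = (-0.0314)(-0.3762) + (0.9995)(0.9265)(0.9957) = 0.9339.
Top-of-atmosphere irradiance = S₀ cos θ_z = 1367 × 0.9339 = 1276.64 W/m².

1277 W/m²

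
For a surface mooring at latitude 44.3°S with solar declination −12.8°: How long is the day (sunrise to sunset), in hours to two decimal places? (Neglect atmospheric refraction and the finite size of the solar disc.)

13.71 hours

cos H_s = −tan(-44.3°) · tan(-12.8°) = -0.2217, so H_s = arccos(-0.2217) = 102.81°.
Day length = 2 H_s / 15° h⁻¹ = 205.62° / 15 = 13.708 h.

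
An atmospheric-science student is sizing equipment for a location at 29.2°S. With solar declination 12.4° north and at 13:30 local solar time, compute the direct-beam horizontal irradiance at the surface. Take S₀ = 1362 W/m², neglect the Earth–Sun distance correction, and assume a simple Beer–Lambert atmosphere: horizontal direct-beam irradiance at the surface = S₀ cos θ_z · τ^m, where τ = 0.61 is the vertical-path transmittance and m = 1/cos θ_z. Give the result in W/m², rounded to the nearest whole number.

451 W/m²

Hour angle H = 15° × (13.5 − 12) = 22.50°.
cos θ_z = sin φ sin δ + cos φ cos δ cos H = (-0.4879)(0.2147) + (0.8729)(0.9767)(0.9239) = 0.6829.
Air mass m = 1/cos θ_z = 1/0.6829 = 1.464; τ^m = 0.61^1.464 = 0.4850.
Surface direct beam = 1362 × 0.6829 × 0.4850 = 451.10 W/m².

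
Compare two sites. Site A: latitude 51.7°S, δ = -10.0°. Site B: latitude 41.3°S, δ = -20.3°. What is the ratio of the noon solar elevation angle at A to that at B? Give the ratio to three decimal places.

0.700

A: 90° − |-51.7 − (-10.0)| = 48.30°.
B: 90° − |-41.3 − (-20.3)| = 69.00°.
Ratio A/B = 48.3000 / 69.0000 = 0.7000.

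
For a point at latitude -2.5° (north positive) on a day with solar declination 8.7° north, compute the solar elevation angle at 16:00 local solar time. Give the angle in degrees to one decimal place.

29.2°

Hour angle H = 15° × (16 − 12) = 60.00°.
With φ = -2.5°, δ = 8.7°, H = 60.00°: sin φ sin δ = -0.0066, cos φ cos δ cos H = 0.4938, so cos θ_z = 0.4872.
θ_z = arccos(0.4872) = 60.84°, so the elevation is 90° − 60.84° = 29.16°.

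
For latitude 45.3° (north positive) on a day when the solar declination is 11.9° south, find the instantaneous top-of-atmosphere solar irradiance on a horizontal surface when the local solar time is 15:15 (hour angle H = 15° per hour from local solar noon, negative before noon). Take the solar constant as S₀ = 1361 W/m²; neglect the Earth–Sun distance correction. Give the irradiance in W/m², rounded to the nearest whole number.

418 W/m²

Hour angle H = 15° × (15.25 − 12) = 48.75°.
cos θ_z = sin φ sin δ + cos φ cos δ cos H = (0.7108)(-0.2062) + (0.7034)(0.9785)(0.6593) = 0.3072.
Top-of-atmosphere irradiance = S₀ cos θ_z = 1361 × 0.3072 = 418.10 W/m².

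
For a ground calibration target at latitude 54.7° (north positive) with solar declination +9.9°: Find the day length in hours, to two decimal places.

13.90 hours

−tan φ tan δ = −(1.4124)(0.1745) = -0.2465; H_s = arccos(-0.2465) = 104.27°.
Day length = 2 H_s / 15° h⁻¹ = 208.54° / 15 = 13.903 h.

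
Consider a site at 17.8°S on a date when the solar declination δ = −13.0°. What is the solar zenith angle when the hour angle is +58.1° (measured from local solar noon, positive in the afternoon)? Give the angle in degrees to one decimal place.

56.0°

cos θ_z = sin(-17.8°) sin(-13.0°) + cos(-17.8°) cos(-13.0°) cos(58.10°) = 0.0688 + 0.4902 = 0.5590.
θ_z = arccos(0.5590) = 56.01°.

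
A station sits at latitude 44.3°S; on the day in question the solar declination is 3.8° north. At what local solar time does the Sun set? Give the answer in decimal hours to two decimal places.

The sunset hour angle satisfies cos H_s = −tan φ tan δ = 0.0648, giving H_s = 86.28°.
Sunset is at 12 + H_s/15 = 12 + 5.752 = 17.752 h local solar time.

17.75 h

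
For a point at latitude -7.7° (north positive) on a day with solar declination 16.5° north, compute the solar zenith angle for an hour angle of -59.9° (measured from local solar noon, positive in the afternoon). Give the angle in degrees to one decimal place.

cos θ_z = sin φ sin δ + cos φ cos δ cos H = (-0.1340)(0.2840) + (0.9910)(0.9588)(0.5015) = 0.4385.
θ_z = arccos(0.4385) = 63.99°.

64.0°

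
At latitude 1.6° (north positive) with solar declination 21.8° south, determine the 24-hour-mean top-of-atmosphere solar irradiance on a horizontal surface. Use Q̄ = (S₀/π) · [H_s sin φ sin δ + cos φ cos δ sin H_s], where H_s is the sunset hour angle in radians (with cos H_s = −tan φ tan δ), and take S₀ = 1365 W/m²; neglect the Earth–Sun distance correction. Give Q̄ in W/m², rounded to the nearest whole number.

396 W/m²

−tan φ tan δ = −(0.0279)(-0.4000) = 0.0112; H_s = arccos(0.0112) = 89.36°. In radians, H_s = 1.5596.
H_s sin φ sin δ = 1.5596 × 0.0279 × -0.3714 = -0.0162.
cos φ cos δ sin H_s = 0.9996 × 0.9285 × 0.9999 = 0.9280.
Q̄ = (1365/π) × (-0.0162 + 0.9280) = 434.49 × 0.9118 = 396.17 W/m².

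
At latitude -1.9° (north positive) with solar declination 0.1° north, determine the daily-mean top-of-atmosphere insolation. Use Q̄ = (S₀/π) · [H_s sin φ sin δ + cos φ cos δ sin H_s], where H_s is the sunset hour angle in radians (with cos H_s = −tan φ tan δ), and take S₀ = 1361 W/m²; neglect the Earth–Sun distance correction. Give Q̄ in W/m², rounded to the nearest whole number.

−tan φ tan δ = −(-0.0332)(0.0017) = 0.0001; H_s = arccos(0.0001) = 89.99°. In radians, H_s = 1.5706.
H_s sin φ sin δ = 1.5706 × -0.0332 × 0.0017 = -0.0001.
cos φ cos δ sin H_s = 0.9995 × 1.0000 × 1.0000 = 0.9995.
Q̄ = (1361/π) × (-0.0001 + 0.9995) = 433.22 × 0.9994 = 432.96 W/m².

433 W/m²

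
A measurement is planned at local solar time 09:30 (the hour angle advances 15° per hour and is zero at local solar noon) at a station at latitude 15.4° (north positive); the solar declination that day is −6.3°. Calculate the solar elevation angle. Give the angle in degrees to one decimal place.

Hour angle H = 15° × (9.5 − 12) = -37.50°.
With φ = 15.4°, δ = -6.3°, H = -37.50°: sin φ sin δ = -0.0291, cos φ cos δ cos H = 0.7602, so cos θ_z = 0.7311.
θ_z = arccos(0.7311) = 43.02°, so the elevation is 90° − 43.02° = 46.98°.

47.0°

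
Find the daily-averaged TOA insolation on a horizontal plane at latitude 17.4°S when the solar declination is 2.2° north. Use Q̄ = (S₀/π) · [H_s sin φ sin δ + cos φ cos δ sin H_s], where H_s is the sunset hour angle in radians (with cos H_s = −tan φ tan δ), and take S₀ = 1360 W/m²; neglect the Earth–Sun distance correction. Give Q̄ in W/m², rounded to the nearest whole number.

−tan φ tan δ = −(-0.3134)(0.0384) = 0.0120; H_s = arccos(0.0120) = 89.31°. In radians, H_s = 1.5588.
H_s sin φ sin δ = 1.5588 × -0.2990 × 0.0384 = -0.0179.
cos φ cos δ sin H_s = 0.9542 × 0.9993 × 0.9999 = 0.9534.
Q̄ = (1360/π) × (-0.0179 + 0.9534) = 432.90 × 0.9355 = 404.98 W/m².

405 W/m²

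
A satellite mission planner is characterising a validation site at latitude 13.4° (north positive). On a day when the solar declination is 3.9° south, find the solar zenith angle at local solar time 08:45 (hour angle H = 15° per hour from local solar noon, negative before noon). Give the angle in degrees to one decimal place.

51.4°

Hour angle H = 15° × (8.75 − 12) = -48.75°.
cos θ_z = sin(13.4°) sin(-3.9°) + cos(13.4°) cos(-3.9°) cos(-48.75°) = -0.0158 + 0.6399 = 0.6241.
θ_z = arccos(0.6241) = 51.38°.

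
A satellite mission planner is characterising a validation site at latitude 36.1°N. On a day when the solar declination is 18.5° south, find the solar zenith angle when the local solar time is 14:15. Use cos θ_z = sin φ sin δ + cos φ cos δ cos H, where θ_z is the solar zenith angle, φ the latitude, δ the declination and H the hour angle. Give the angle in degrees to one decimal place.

63.2°

Hour angle H = 15° × (14.25 − 12) = 33.75°.
cos θ_z = sin φ sin δ + cos φ cos δ cos H = (0.5892)(-0.3173) + (0.8080)(0.9483)(0.8315) = 0.4502.
θ_z = arccos(0.4502) = 63.24°.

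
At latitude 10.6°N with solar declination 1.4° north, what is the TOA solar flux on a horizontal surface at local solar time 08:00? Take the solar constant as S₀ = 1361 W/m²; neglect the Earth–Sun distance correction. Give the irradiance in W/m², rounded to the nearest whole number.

675 W/m²

Hour angle H = 15° × (8 − 12) = -60.00°.
With φ = 10.6°, δ = 1.4°, H = -60.00°: sin φ sin δ = 0.0045, cos φ cos δ cos H = 0.4913, so cos θ_z = 0.4958.
Top-of-atmosphere irradiance = S₀ cos θ_z = 1361 × 0.4958 = 674.78 W/m².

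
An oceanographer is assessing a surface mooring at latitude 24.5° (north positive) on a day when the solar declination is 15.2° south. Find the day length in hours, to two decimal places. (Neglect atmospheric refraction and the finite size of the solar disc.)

11.05 hours

cos H_s = −tan(24.5°) · tan(-15.2°) = 0.1238, so H_s = arccos(0.1238) = 82.89°.
Day length = 2 H_s / 15° h⁻¹ = 165.78° / 15 = 11.052 h.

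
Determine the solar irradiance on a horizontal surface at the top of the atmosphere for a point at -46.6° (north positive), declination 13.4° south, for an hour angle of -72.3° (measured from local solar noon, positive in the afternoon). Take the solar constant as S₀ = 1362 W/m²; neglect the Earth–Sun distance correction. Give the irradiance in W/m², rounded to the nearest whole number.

With φ = -46.6°, δ = -13.4°, H = -72.30°: sin φ sin δ = 0.1684, cos φ cos δ cos H = 0.2032, so cos θ_z = 0.3716.
Top-of-atmosphere irradiance = S₀ cos θ_z = 1362 × 0.3716 = 506.12 W/m².

506 W/m²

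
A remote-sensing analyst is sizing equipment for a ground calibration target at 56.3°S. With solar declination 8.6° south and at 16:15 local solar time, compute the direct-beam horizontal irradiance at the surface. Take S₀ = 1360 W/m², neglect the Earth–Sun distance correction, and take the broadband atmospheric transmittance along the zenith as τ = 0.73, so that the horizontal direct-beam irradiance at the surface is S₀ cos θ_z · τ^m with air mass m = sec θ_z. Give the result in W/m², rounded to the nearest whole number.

212 W/m²

Hour angle H = 15° × (16.25 − 12) = 63.75°.
cos θ_z = sin φ sin δ + cos φ cos δ cos H = (-0.8320)(-0.1495) + (0.5548)(0.9888)(0.4423) = 0.3670.
Air mass m = 1/cos θ_z = 1/0.3670 = 2.725; τ^m = 0.73^2.725 = 0.4242.
Surface direct beam = 1360 × 0.3670 × 0.4242 = 211.73 W/m².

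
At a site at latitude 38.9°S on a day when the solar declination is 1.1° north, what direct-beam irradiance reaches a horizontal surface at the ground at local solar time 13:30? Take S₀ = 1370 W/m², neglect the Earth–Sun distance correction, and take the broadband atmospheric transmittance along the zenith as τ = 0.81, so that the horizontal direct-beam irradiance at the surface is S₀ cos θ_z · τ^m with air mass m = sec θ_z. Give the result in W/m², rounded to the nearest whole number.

719 W/m²

Hour angle H = 15° × (13.5 − 12) = 22.50°.
cos θ_z = sin(-38.9°) sin(1.1°) + cos(-38.9°) cos(1.1°) cos(22.50°) = -0.0121 + 0.7189 = 0.7068.
Air mass m = 1/cos θ_z = 1/0.7068 = 1.415; τ^m = 0.81^1.415 = 0.7422.
Surface direct beam = 1370 × 0.7068 × 0.7422 = 718.68 W/m².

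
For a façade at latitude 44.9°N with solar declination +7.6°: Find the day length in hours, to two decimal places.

13.02 hours

−tan φ tan δ = −(0.9965)(0.1334) = -0.1329; H_s = arccos(-0.1329) = 97.64°.
Day length = 2 H_s / 15° h⁻¹ = 195.28° / 15 = 13.019 h.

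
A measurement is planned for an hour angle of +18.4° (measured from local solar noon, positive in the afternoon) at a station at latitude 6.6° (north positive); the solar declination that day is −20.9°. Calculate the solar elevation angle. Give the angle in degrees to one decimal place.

With φ = 6.6°, δ = -20.9°, H = 18.40°: sin φ sin δ = -0.0410, cos φ cos δ cos H = 0.8806, so cos θ_z = 0.8396.
θ_z = arccos(0.8396) = 32.90°, so the elevation is 90° − 32.90° = 57.10°.

57.1°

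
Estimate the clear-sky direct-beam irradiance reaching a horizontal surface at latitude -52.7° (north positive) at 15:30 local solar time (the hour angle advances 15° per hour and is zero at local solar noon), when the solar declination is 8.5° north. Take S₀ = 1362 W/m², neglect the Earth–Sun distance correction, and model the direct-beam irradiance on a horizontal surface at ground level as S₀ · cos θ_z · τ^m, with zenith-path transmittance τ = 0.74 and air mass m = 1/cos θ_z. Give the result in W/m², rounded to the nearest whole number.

Hour angle H = 15° × (15.5 − 12) = 52.50°.
With φ = -52.7°, δ = 8.5°, H = 52.50°: sin φ sin δ = -0.1176, cos φ cos δ cos H = 0.3649, so cos θ_z = 0.2473.
Air mass m = 1/cos θ_z = 1/0.2473 = 4.044; τ^m = 0.74^4.044 = 0.2959.
Surface direct beam = 1362 × 0.2473 × 0.2959 = 99.67 W/m².

100 W/m²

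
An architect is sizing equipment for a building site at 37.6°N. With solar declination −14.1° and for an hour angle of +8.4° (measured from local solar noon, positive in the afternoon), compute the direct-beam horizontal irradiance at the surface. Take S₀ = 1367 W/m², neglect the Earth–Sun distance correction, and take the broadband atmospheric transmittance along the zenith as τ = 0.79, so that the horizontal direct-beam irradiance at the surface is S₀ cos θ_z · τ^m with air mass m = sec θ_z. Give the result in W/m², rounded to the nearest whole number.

569 W/m²

cos θ_z = sin φ sin δ + cos φ cos δ cos H = (0.6101)(-0.2436) + (0.7923)(0.9699)(0.9893) = 0.6116.
Air mass m = 1/cos θ_z = 1/0.6116 = 1.635; τ^m = 0.79^1.635 = 0.6802.
Surface direct beam = 1367 × 0.6116 × 0.6802 = 568.69 W/m².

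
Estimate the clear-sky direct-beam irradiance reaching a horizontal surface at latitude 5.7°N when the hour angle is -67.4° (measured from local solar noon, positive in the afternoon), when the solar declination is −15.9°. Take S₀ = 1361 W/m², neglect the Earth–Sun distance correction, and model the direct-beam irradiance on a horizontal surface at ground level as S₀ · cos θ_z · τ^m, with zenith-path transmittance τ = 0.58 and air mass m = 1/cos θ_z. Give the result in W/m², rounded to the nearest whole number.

94 W/m²

cos θ_z = sin(5.7°) sin(-15.9°) + cos(5.7°) cos(-15.9°) cos(-67.40°) = -0.0272 + 0.3678 = 0.3406.
Air mass m = 1/cos θ_z = 1/0.3406 = 2.936; τ^m = 0.58^2.936 = 0.2020.
Surface direct beam = 1361 × 0.3406 × 0.2020 = 93.64 W/m².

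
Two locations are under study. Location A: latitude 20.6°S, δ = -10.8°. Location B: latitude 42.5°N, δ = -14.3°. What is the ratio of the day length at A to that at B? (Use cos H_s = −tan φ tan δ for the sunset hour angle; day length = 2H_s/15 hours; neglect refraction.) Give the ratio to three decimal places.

A: H_s = arccos(−tan -20.6° · tan -10.8°) = 94.11°, so 2H_s/15 = 12.5480 h.
B: H_s = arccos(−tan 42.5° · tan -14.3°) = 76.49°, so 2H_s/15 = 10.1987 h.
Ratio A/B = 12.5480 / 10.1987 = 1.2304.

1.230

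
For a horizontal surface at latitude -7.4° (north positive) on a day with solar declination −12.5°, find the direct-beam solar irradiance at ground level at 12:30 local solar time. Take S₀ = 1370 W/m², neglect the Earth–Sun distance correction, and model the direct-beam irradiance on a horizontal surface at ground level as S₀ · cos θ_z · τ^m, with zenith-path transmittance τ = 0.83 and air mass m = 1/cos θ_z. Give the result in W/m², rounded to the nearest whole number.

Hour angle H = 15° × (12.5 − 12) = 7.50°.
cos θ_z = sin(-7.4°) sin(-12.5°) + cos(-7.4°) cos(-12.5°) cos(7.50°) = 0.0279 + 0.9599 = 0.9878.
Air mass m = 1/cos θ_z = 1/0.9878 = 1.012; τ^m = 0.83^1.012 = 0.8281.
Surface direct beam = 1370 × 0.9878 × 0.8281 = 1120.66 W/m².

1121 W/m²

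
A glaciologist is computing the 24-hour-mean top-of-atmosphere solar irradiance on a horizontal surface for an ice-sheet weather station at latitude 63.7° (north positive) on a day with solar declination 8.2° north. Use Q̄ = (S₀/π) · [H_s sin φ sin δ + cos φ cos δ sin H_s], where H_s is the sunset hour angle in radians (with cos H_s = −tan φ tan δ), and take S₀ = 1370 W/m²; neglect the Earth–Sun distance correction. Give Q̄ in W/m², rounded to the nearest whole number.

287 W/m²

cos H_s = −tan(63.7°) · tan(8.2°) = -0.2916, so H_s = arccos(-0.2916) = 106.95°. In radians, H_s = 1.8666.
H_s sin φ sin δ = 1.8666 × 0.8965 × 0.1426 = 0.2386.
cos φ cos δ sin H_s = 0.4431 × 0.9898 × 0.9566 = 0.4195.
Q̄ = (1370/π) × (0.2386 + 0.4195) = 436.08 × 0.6581 = 286.98 W/m².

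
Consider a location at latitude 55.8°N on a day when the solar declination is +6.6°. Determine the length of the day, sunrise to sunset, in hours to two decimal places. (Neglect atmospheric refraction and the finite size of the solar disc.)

13.31 hours

The sunset hour angle satisfies cos H_s = −tan φ tan δ = -0.1703, giving H_s = 99.81°.
Day length = 2 H_s / 15° h⁻¹ = 199.62° / 15 = 13.308 h.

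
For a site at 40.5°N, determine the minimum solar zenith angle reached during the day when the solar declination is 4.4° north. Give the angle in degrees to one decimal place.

36.1°

At local solar noon the hour angle is zero, so the zenith angle is |φ − δ| = |40.5° − (4.4°)| = 36.1°.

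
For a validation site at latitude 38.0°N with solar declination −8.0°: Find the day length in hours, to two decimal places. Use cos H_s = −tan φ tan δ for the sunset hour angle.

−tan φ tan δ = −(0.7813)(-0.1405) = 0.1098; H_s = arccos(0.1098) = 83.70°.
Day length = 2 H_s / 15° h⁻¹ = 167.40° / 15 = 11.160 h.

11.16 hours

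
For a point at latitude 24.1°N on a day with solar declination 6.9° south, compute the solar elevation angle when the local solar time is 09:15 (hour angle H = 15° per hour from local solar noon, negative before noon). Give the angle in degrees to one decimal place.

Hour angle H = 15° × (9.25 − 12) = -41.25°.
With φ = 24.1°, δ = -6.9°, H = -41.25°: sin φ sin δ = -0.0491, cos φ cos δ cos H = 0.6813, so cos θ_z = 0.6322.
θ_z = arccos(0.6322) = 50.79°, so the elevation is 90° − 50.79° = 39.21°.

39.2°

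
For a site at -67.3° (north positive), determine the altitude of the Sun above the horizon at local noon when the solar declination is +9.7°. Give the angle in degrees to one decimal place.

13.0°

At local solar noon the hour angle is zero, so the elevation is 90° − |φ − δ| = 90° − |-67.3° − (9.7°)| = 90° − 77.0° = 13.0°.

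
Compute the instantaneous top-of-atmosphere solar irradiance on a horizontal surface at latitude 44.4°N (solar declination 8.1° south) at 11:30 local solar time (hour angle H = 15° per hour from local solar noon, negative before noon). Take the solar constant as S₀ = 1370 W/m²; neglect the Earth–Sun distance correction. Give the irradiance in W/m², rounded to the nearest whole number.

Hour angle H = 15° × (11.5 − 12) = -7.50°.
With φ = 44.4°, δ = -8.1°, H = -7.50°: sin φ sin δ = -0.0986, cos φ cos δ cos H = 0.7013, so cos θ_z = 0.6027.
Top-of-atmosphere irradiance = S₀ cos θ_z = 1370 × 0.6027 = 825.70 W/m².

826 W/m²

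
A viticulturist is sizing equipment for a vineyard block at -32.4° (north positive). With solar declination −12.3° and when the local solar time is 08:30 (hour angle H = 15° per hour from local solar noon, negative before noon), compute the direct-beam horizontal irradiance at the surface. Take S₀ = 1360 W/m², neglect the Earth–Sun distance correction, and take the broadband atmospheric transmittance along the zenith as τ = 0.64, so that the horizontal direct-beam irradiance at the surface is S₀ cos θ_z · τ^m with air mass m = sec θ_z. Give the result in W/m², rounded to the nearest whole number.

Hour angle H = 15° × (8.5 − 12) = -52.50°.
With φ = -32.4°, δ = -12.3°, H = -52.50°: sin φ sin δ = 0.1141, cos φ cos δ cos H = 0.5022, so cos θ_z = 0.6163.
Air mass m = 1/cos θ_z = 1/0.6163 = 1.623; τ^m = 0.64^1.623 = 0.4847.
Surface direct beam = 1360 × 0.6163 × 0.4847 = 406.26 W/m².

406 W/m²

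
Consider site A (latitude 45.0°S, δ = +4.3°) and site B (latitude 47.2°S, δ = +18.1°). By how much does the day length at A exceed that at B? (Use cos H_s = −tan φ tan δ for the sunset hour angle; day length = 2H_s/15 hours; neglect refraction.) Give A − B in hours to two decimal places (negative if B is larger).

A: H_s = arccos(−tan -45.0° · tan 4.3°) = 85.69°, so 2H_s/15 = 11.4253 h.
B: H_s = arccos(−tan -47.2° · tan 18.1°) = 69.33°, so 2H_s/15 = 9.2440 h.
A − B = 11.4253 − 9.2440 = 2.1813 h.

+2.18 h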